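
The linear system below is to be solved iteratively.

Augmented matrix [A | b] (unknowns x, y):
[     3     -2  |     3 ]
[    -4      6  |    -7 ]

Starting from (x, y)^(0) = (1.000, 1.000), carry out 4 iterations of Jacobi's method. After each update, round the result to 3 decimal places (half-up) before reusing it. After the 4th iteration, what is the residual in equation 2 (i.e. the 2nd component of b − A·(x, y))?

Iteration 1:
  x = (3 - (-2)·1.000) / (3) = 1.667
  y = (-7 - (-4)·1.000) / (6) = -0.500
Iteration 2:
  x = (3 - (-2)·-0.500) / (3) = 0.667
  y = (-7 - (-4)·1.667) / (6) = -0.055
Iteration 3:
  x = (3 - (-2)·-0.055) / (3) = 0.963
  y = (-7 - (-4)·0.667) / (6) = -0.722
Iteration 4:
  x = (3 - (-2)·-0.722) / (3) = 0.519
  y = (-7 - (-4)·0.963) / (6) = -0.525
Residual b − A·x = (0.393, -1.774)

-1.774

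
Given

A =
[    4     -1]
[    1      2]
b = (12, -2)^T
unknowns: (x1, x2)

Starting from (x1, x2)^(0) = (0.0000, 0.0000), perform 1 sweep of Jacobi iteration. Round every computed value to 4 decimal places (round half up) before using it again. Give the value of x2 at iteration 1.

Iteration 1:
  x1 = (12 - (-1)·0.0000) / (4) = 3.0000
  x2 = (-2 - (1)·0.0000) / (2) = -1.0000

-1.0000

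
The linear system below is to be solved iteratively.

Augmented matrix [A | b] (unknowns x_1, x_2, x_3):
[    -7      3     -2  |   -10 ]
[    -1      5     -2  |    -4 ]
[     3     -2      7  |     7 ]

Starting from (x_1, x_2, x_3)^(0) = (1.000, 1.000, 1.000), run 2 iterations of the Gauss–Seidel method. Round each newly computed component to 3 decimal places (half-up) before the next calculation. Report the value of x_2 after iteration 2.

Iteration 1:
  x_1 = (-10 - (3)·1.000 - (-2)·1.000) / (-7) = 1.571
  x_2 = (-4 - (-1)·1.571 - (-2)·1.000) / (5) = -0.086
  x_3 = (7 - (3)·1.571 - (-2)·-0.086) / (7) = 0.302
Iteration 2:
  x_1 = (-10 - (3)·-0.086 - (-2)·0.302) / (-7) = 1.305
  x_2 = (-4 - (-1)·1.305 - (-2)·0.302) / (5) = -0.418
  x_3 = (7 - (3)·1.305 - (-2)·-0.418) / (7) = 0.321

-0.418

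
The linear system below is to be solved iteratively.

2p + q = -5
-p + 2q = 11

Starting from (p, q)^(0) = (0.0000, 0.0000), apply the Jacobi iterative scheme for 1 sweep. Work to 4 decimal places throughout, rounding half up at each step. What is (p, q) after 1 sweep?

(-2.5000, 5.5000)

Iteration 1:
  p = (-5 - (1)·0.0000) / (2) = -2.5000
  q = (11 - (-1)·0.0000) / (2) = 5.5000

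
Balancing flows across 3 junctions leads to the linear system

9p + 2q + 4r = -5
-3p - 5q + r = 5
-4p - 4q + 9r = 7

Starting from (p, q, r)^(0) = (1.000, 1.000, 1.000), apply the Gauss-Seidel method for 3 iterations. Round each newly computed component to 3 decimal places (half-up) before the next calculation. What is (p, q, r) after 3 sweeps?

(-0.533, -0.632, 0.260)

Iteration 1:
  p = (-5 - (2)·1.000 - (4)·1.000) / (9) = -1.222
  q = (5 - (-3)·-1.222 - (1)·1.000) / (-5) = -0.067
  r = (7 - (-4)·-1.222 - (-4)·-0.067) / (9) = 0.205
Iteration 2:
  p = (-5 - (2)·-0.067 - (4)·0.205) / (9) = -0.632
  q = (5 - (-3)·-0.632 - (1)·0.205) / (-5) = -0.580
  r = (7 - (-4)·-0.632 - (-4)·-0.580) / (9) = 0.239
Iteration 3:
  p = (-5 - (2)·-0.580 - (4)·0.239) / (9) = -0.533
  q = (5 - (-3)·-0.533 - (1)·0.239) / (-5) = -0.632
  r = (7 - (-4)·-0.533 - (-4)·-0.632) / (9) = 0.260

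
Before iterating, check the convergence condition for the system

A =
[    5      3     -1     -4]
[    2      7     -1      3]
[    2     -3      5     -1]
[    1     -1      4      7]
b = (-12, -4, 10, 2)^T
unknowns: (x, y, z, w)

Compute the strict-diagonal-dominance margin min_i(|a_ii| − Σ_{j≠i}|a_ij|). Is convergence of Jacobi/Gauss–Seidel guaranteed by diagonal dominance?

-3

row 1: |5| − (3+1+4) = -3
row 2: |7| − (2+1+3) = 1
row 3: |5| − (2+3+1) = -1
row 4: |7| − (1+1+4) = 1
minimum over rows = -3 → not strictly diagonally dominant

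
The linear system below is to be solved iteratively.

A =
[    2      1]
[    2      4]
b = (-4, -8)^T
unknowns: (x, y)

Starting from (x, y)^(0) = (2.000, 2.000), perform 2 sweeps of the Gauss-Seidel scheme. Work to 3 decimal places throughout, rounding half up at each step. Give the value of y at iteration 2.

-1.125

Iteration 1:
  x = (-4 - (1)·2.000) / (2) = -3.000
  y = (-8 - (2)·-3.000) / (4) = -0.500
Iteration 2:
  x = (-4 - (1)·-0.500) / (2) = -1.750
  y = (-8 - (2)·-1.750) / (4) = -1.125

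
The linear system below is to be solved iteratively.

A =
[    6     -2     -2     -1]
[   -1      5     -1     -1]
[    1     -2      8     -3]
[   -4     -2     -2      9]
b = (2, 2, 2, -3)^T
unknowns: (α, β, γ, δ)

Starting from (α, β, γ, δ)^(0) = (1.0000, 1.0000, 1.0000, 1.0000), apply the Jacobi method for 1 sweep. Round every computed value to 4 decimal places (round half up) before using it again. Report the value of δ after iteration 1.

Iteration 1:
  α = (2 - (-2)·1.0000 - (-2)·1.0000 - (-1)·1.0000) / (6) = 1.1667
  β = (2 - (-1)·1.0000 - (-1)·1.0000 - (-1)·1.0000) / (5) = 1.0000
  γ = (2 - (1)·1.0000 - (-2)·1.0000 - (-3)·1.0000) / (8) = 0.7500
  δ = (-3 - (-4)·1.0000 - (-2)·1.0000 - (-2)·1.0000) / (9) = 0.5556

0.5556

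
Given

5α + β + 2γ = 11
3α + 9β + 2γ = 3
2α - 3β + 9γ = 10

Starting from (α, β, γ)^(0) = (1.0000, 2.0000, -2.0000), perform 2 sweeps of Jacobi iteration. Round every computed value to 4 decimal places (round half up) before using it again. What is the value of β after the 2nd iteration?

-0.8790

Iteration 1:
  α = (11 - (1)·2.0000 - (2)·-2.0000) / (5) = 2.6000
  β = (3 - (3)·1.0000 - (2)·-2.0000) / (9) = 0.4444
  γ = (10 - (2)·1.0000 - (-3)·2.0000) / (9) = 1.5556
Iteration 2:
  α = (11 - (1)·0.4444 - (2)·1.5556) / (5) = 1.4889
  β = (3 - (3)·2.6000 - (2)·1.5556) / (9) = -0.8790
  γ = (10 - (2)·2.6000 - (-3)·0.4444) / (9) = 0.6815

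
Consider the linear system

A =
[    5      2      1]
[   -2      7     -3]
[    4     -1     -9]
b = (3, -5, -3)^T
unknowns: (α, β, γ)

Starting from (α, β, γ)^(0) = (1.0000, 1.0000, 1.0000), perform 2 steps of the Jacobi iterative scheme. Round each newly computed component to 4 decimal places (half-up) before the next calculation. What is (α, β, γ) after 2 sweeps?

(0.4667, -0.4286, 0.3333)

Iteration 1:
  α = (3 - (2)·1.0000 - (1)·1.0000) / (5) = 0.0000
  β = (-5 - (-2)·1.0000 - (-3)·1.0000) / (7) = 0.0000
  γ = (-3 - (4)·1.0000 - (-1)·1.0000) / (-9) = 0.6667
Iteration 2:
  α = (3 - (2)·0.0000 - (1)·0.6667) / (5) = 0.4667
  β = (-5 - (-2)·0.0000 - (-3)·0.6667) / (7) = -0.4286
  γ = (-3 - (4)·0.0000 - (-1)·0.0000) / (-9) = 0.3333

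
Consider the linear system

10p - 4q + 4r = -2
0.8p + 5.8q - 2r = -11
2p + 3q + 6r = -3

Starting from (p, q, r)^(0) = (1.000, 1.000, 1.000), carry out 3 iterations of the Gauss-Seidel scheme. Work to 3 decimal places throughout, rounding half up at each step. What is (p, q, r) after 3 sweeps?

Iteration 1:
  p = (-2 - (-4)·1.000 - (4)·1.000) / (10) = -0.200
  q = (-11 - (0.8)·-0.200 - (-2)·1.000) / (5.8) = -1.524
  r = (-3 - (2)·-0.200 - (3)·-1.524) / (6) = 0.329
Iteration 2:
  p = (-2 - (-4)·-1.524 - (4)·0.329) / (10) = -0.941
  q = (-11 - (0.8)·-0.941 - (-2)·0.329) / (5.8) = -1.653
  r = (-3 - (2)·-0.941 - (3)·-1.653) / (6) = 0.640
Iteration 3:
  p = (-2 - (-4)·-1.653 - (4)·0.640) / (10) = -1.117
  q = (-11 - (0.8)·-1.117 - (-2)·0.640) / (5.8) = -1.522
  r = (-3 - (2)·-1.117 - (3)·-1.522) / (6) = 0.633

(-1.117, -1.522, 0.633)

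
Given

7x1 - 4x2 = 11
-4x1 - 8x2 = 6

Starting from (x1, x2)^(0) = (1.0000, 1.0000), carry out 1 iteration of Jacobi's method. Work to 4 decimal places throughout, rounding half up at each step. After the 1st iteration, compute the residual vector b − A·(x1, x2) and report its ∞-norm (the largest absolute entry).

Iteration 1:
  x1 = (11 - (-4)·1.0000) / (7) = 2.1429
  x2 = (6 - (-4)·1.0000) / (-8) = -1.2500
Residual b − A·x = (-9.0003, 4.5716); ∞-norm = 9.0003

9.0003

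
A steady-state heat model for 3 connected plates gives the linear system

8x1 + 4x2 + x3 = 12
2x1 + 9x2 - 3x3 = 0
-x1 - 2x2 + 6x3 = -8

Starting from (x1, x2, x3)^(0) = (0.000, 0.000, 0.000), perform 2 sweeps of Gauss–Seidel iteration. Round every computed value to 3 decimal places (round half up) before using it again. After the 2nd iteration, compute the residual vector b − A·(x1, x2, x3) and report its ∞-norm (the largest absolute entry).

Iteration 1:
  x1 = (12 - (4)·0.000 - (1)·0.000) / (8) = 1.500
  x2 = (0 - (2)·1.500 - (-3)·0.000) / (9) = -0.333
  x3 = (-8 - (-1)·1.500 - (-2)·-0.333) / (6) = -1.194
Iteration 2:
  x1 = (12 - (4)·-0.333 - (1)·-1.194) / (8) = 1.816
  x2 = (0 - (2)·1.816 - (-3)·-1.194) / (9) = -0.802
  x3 = (-8 - (-1)·1.816 - (-2)·-0.802) / (6) = -1.298
Residual b − A·x = (1.978, -0.308, 0.000); ∞-norm = 1.978

1.978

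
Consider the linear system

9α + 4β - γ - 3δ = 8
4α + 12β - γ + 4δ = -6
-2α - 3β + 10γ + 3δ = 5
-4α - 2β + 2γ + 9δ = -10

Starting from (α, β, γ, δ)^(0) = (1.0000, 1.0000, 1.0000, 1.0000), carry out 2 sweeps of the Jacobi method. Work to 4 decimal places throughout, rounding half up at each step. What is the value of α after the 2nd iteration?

Iteration 1:
  α = (8 - (4)·1.0000 - (-1)·1.0000 - (-3)·1.0000) / (9) = 0.8889
  β = (-6 - (4)·1.0000 - (-1)·1.0000 - (4)·1.0000) / (12) = -1.0833
  γ = (5 - (-2)·1.0000 - (-3)·1.0000 - (3)·1.0000) / (10) = 0.7000
  δ = (-10 - (-4)·1.0000 - (-2)·1.0000 - (2)·1.0000) / (9) = -0.6667
Iteration 2:
  α = (8 - (4)·-1.0833 - (-1)·0.7000 - (-3)·-0.6667) / (9) = 1.2259
  β = (-6 - (4)·0.8889 - (-1)·0.7000 - (4)·-0.6667) / (12) = -0.5157
  γ = (5 - (-2)·0.8889 - (-3)·-1.0833 - (3)·-0.6667) / (10) = 0.5528
  δ = (-10 - (-4)·0.8889 - (-2)·-1.0833 - (2)·0.7000) / (9) = -1.1123

1.2259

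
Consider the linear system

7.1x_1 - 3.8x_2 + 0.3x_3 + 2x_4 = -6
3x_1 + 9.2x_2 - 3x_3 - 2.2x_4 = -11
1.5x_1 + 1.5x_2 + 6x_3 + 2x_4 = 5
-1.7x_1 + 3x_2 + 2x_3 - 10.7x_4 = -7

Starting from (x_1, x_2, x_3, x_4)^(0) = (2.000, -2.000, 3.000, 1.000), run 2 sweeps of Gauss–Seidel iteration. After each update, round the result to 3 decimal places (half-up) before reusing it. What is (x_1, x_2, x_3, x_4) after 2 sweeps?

Iteration 1:
  x_1 = (-6 - (-3.8)·-2.000 - (0.3)·3.000 - (2)·1.000) / (7.1) = -2.324
  x_2 = (-11 - (3)·-2.324 - (-3)·3.000 - (-2.2)·1.000) / (9.2) = 0.780
  x_3 = (5 - (1.5)·-2.324 - (1.5)·0.780 - (2)·1.000) / (6) = 0.886
  x_4 = (-7 - (-1.7)·-2.324 - (3)·0.780 - (2)·0.886) / (-10.7) = 1.408
Iteration 2:
  x_1 = (-6 - (-3.8)·0.780 - (0.3)·0.886 - (2)·1.408) / (7.1) = -0.862
  x_2 = (-11 - (3)·-0.862 - (-3)·0.886 - (-2.2)·1.408) / (9.2) = -0.289
  x_3 = (5 - (1.5)·-0.862 - (1.5)·-0.289 - (2)·1.408) / (6) = 0.652
  x_4 = (-7 - (-1.7)·-0.862 - (3)·-0.289 - (2)·0.652) / (-10.7) = 0.832

(-0.862, -0.289, 0.652, 0.832)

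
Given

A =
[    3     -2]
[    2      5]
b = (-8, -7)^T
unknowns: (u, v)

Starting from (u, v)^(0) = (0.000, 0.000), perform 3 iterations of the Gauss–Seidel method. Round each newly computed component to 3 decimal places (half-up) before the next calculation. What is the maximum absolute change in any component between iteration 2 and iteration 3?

Iteration 1:
  u = (-8 - (-2)·0.000) / (3) = -2.667
  v = (-7 - (2)·-2.667) / (5) = -0.333
Iteration 2:
  u = (-8 - (-2)·-0.333) / (3) = -2.889
  v = (-7 - (2)·-2.889) / (5) = -0.244
Iteration 3:
  u = (-8 - (-2)·-0.244) / (3) = -2.829
  v = (-7 - (2)·-2.829) / (5) = -0.268
Change: (0.060, -0.024) → max |·| = 0.060

0.060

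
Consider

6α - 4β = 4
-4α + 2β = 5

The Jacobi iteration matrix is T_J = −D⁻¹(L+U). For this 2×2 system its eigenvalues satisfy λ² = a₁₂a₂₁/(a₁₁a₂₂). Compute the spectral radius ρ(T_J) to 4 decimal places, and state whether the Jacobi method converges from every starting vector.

1.1547

a₁₂a₂₁/(a₁₁a₂₂) = (-4)·(-4) / ((6)·(2)) = 1.333333
ρ = √|1.333333| = √1.333333 = 1.1547
ρ > 1, so Jacobi diverges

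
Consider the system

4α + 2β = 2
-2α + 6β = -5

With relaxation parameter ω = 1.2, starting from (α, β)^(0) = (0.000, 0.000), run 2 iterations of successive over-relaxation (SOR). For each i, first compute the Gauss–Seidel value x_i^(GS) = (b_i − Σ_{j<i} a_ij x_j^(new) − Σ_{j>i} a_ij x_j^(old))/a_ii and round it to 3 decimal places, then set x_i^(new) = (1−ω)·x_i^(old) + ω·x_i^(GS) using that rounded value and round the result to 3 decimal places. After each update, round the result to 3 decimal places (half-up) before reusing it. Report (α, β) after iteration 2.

(0.936, -0.473)

Iteration 1:
  α: GS value = (2 - (2)·0.000) / (4) = 0.500;  α ← (1−ω)·0.000 + ω·0.500 = 0.600
  β: GS value = (-5 - (-2)·0.600) / (6) = -0.633;  β ← (1−ω)·0.000 + ω·-0.633 = -0.760
Iteration 2:
  α: GS value = (2 - (2)·-0.760) / (4) = 0.880;  α ← (1−ω)·0.600 + ω·0.880 = 0.936
  β: GS value = (-5 - (-2)·0.936) / (6) = -0.521;  β ← (1−ω)·-0.760 + ω·-0.521 = -0.473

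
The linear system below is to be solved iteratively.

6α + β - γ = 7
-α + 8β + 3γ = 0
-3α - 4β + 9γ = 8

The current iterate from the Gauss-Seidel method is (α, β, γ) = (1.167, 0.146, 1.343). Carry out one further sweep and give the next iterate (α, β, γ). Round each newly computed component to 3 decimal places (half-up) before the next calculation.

One sweep:
  α = (7 - (1)·0.146 - (-1)·1.343) / (6) = 1.366
  β = (0 - (-1)·1.366 - (3)·1.343) / (8) = -0.333
  γ = (8 - (-3)·1.366 - (-4)·-0.333) / (9) = 1.196

(1.366, -0.333, 1.196)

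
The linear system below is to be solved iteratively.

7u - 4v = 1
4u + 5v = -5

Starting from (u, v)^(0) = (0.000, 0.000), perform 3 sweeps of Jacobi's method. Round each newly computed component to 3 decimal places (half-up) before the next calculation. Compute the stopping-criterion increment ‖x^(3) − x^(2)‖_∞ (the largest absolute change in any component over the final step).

0.457

Iteration 1:
  u = (1 - (-4)·0.000) / (7) = 0.143
  v = (-5 - (4)·0.000) / (5) = -1.000
Iteration 2:
  u = (1 - (-4)·-1.000) / (7) = -0.429
  v = (-5 - (4)·0.143) / (5) = -1.114
Iteration 3:
  u = (1 - (-4)·-1.114) / (7) = -0.494
  v = (-5 - (4)·-0.429) / (5) = -0.657
Change: (-0.065, 0.457) → max |·| = 0.457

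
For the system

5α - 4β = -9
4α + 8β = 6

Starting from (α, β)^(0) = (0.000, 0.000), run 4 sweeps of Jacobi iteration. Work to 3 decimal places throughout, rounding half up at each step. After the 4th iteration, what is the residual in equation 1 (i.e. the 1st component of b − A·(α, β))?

-1.440

Iteration 1:
  α = (-9 - (-4)·0.000) / (5) = -1.800
  β = (6 - (4)·0.000) / (8) = 0.750
Iteration 2:
  α = (-9 - (-4)·0.750) / (5) = -1.200
  β = (6 - (4)·-1.800) / (8) = 1.650
Iteration 3:
  α = (-9 - (-4)·1.650) / (5) = -0.480
  β = (6 - (4)·-1.200) / (8) = 1.350
Iteration 4:
  α = (-9 - (-4)·1.350) / (5) = -0.720
  β = (6 - (4)·-0.480) / (8) = 0.990
Residual b − A·x = (-1.440, 0.960)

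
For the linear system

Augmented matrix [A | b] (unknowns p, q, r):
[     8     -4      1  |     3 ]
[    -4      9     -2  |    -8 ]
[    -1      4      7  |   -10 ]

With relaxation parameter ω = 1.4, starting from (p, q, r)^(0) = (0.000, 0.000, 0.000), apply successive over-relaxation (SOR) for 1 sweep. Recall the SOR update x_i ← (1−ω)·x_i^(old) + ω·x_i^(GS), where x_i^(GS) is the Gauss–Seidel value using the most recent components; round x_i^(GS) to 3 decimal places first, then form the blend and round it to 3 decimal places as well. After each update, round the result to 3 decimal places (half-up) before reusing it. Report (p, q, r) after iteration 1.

(0.525, -0.918, -1.161)

Iteration 1:
  p: GS value = (3 - (-4)·0.000 - (1)·0.000) / (8) = 0.375;  p ← (1−ω)·0.000 + ω·0.375 = 0.525
  q: GS value = (-8 - (-4)·0.525 - (-2)·0.000) / (9) = -0.656;  q ← (1−ω)·0.000 + ω·-0.656 = -0.918
  r: GS value = (-10 - (-1)·0.525 - (4)·-0.918) / (7) = -0.829;  r ← (1−ω)·0.000 + ω·-0.829 = -1.161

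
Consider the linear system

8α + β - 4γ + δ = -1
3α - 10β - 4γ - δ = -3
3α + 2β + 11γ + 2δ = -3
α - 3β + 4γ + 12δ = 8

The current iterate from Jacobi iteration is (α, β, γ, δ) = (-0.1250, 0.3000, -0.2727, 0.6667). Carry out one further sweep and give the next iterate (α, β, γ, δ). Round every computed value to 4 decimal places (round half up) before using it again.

One sweep:
  α = (-1 - (1)·0.3000 - (-4)·-0.2727 - (1)·0.6667) / (8) = -0.3822
  β = (-3 - (3)·-0.1250 - (-4)·-0.2727 - (-1)·0.6667) / (-10) = 0.3049
  γ = (-3 - (3)·-0.1250 - (2)·0.3000 - (2)·0.6667) / (11) = -0.4144
  δ = (8 - (1)·-0.1250 - (-3)·0.3000 - (4)·-0.2727) / (12) = 0.8430

(-0.3822, 0.3049, -0.4144, 0.8430)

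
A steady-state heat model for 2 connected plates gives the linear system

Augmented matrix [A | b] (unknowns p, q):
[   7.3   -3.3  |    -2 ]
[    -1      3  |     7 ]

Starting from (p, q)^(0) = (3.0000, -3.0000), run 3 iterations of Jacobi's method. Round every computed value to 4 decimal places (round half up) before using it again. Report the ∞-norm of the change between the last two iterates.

Iteration 1:
  p = (-2 - (-3.3)·-3.0000) / (7.3) = -1.6301
  q = (7 - (-1)·3.0000) / (3) = 3.3333
Iteration 2:
  p = (-2 - (-3.3)·3.3333) / (7.3) = 1.2329
  q = (7 - (-1)·-1.6301) / (3) = 1.7900
Iteration 3:
  p = (-2 - (-3.3)·1.7900) / (7.3) = 0.5352
  q = (7 - (-1)·1.2329) / (3) = 2.7443
Change: (-0.6977, 0.9543) → max |·| = 0.9543

0.9543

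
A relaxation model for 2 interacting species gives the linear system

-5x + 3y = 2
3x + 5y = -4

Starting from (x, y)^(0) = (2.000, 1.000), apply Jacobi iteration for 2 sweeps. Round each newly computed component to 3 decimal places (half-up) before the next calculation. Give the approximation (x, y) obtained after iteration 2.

(-1.600, -0.920)

Iteration 1:
  x = (2 - (3)·1.000) / (-5) = 0.200
  y = (-4 - (3)·2.000) / (5) = -2.000
Iteration 2:
  x = (2 - (3)·-2.000) / (-5) = -1.600
  y = (-4 - (3)·0.200) / (5) = -0.920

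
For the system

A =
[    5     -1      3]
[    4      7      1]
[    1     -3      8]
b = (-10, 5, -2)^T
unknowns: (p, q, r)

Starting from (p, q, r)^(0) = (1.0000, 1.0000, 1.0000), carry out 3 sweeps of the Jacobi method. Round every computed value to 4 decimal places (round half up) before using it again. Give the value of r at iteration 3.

Iteration 1:
  p = (-10 - (-1)·1.0000 - (3)·1.0000) / (5) = -2.4000
  q = (5 - (4)·1.0000 - (1)·1.0000) / (7) = 0.0000
  r = (-2 - (1)·1.0000 - (-3)·1.0000) / (8) = 0.0000
Iteration 2:
  p = (-10 - (-1)·0.0000 - (3)·0.0000) / (5) = -2.0000
  q = (5 - (4)·-2.4000 - (1)·0.0000) / (7) = 2.0857
  r = (-2 - (1)·-2.4000 - (-3)·0.0000) / (8) = 0.0500
Iteration 3:
  p = (-10 - (-1)·2.0857 - (3)·0.0500) / (5) = -1.6129
  q = (5 - (4)·-2.0000 - (1)·0.0500) / (7) = 1.8500
  r = (-2 - (1)·-2.0000 - (-3)·2.0857) / (8) = 0.7821

0.7821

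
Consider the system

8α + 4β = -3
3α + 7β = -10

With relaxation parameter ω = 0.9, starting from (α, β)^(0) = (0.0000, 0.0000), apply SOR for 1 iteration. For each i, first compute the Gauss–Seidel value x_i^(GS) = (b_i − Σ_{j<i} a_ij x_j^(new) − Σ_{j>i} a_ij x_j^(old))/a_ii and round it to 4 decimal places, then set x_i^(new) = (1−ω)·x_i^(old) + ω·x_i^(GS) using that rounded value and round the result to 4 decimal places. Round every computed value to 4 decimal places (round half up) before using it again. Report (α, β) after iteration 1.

(-0.3375, -1.1555)

Iteration 1:
  α: GS value = (-3 - (4)·0.0000) / (8) = -0.3750;  α ← (1−ω)·0.0000 + ω·-0.3750 = -0.3375
  β: GS value = (-10 - (3)·-0.3375) / (7) = -1.2839;  β ← (1−ω)·0.0000 + ω·-1.2839 = -1.1555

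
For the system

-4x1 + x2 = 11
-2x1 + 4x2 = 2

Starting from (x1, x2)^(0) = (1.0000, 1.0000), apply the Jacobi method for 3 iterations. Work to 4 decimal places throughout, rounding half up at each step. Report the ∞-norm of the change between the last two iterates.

0.4375

Iteration 1:
  x1 = (11 - (1)·1.0000) / (-4) = -2.5000
  x2 = (2 - (-2)·1.0000) / (4) = 1.0000
Iteration 2:
  x1 = (11 - (1)·1.0000) / (-4) = -2.5000
  x2 = (2 - (-2)·-2.5000) / (4) = -0.7500
Iteration 3:
  x1 = (11 - (1)·-0.7500) / (-4) = -2.9375
  x2 = (2 - (-2)·-2.5000) / (4) = -0.7500
Change: (-0.4375, 0.0000) → max |·| = 0.4375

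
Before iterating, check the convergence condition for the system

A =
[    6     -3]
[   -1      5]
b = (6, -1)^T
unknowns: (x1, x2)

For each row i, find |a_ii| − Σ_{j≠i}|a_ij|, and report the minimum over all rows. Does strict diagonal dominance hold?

3

row 1: |6| − (3) = 3
row 2: |5| − (1) = 4
minimum over rows = 3 → strictly diagonally dominant (convergence guaranteed)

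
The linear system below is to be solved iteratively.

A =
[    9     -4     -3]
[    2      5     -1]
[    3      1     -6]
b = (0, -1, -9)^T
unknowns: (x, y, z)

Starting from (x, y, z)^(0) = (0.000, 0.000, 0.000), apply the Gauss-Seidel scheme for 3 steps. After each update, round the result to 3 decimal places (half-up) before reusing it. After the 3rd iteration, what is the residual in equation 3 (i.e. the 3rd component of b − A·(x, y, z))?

0.000

Iteration 1:
  x = (0 - (-4)·0.000 - (-3)·0.000) / (9) = 0.000
  y = (-1 - (2)·0.000 - (-1)·0.000) / (5) = -0.200
  z = (-9 - (3)·0.000 - (1)·-0.200) / (-6) = 1.467
Iteration 2:
  x = (0 - (-4)·-0.200 - (-3)·1.467) / (9) = 0.400
  y = (-1 - (2)·0.400 - (-1)·1.467) / (5) = -0.067
  z = (-9 - (3)·0.400 - (1)·-0.067) / (-6) = 1.689
Iteration 3:
  x = (0 - (-4)·-0.067 - (-3)·1.689) / (9) = 0.533
  y = (-1 - (2)·0.533 - (-1)·1.689) / (5) = -0.075
  z = (-9 - (3)·0.533 - (1)·-0.075) / (-6) = 1.754
Residual b − A·x = (0.165, 0.063, 0.000)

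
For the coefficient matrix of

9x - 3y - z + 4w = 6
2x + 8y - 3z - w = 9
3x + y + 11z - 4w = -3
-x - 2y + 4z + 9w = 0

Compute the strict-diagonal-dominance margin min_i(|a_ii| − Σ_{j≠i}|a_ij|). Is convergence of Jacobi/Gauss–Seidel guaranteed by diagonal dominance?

row 1: |9| − (3+1+4) = 1
row 2: |8| − (2+3+1) = 2
row 3: |11| − (3+1+4) = 3
row 4: |9| − (1+2+4) = 2
minimum over rows = 1 → strictly diagonally dominant (convergence guaranteed)

1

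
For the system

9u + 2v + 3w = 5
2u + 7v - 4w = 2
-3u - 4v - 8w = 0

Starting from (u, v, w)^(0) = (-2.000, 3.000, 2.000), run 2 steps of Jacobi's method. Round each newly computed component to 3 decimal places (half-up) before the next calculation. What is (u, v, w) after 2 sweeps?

(0.361, 0.079, -0.708)

Iteration 1:
  u = (5 - (2)·3.000 - (3)·2.000) / (9) = -0.778
  v = (2 - (2)·-2.000 - (-4)·2.000) / (7) = 2.000
  w = (0 - (-3)·-2.000 - (-4)·3.000) / (-8) = -0.750
Iteration 2:
  u = (5 - (2)·2.000 - (3)·-0.750) / (9) = 0.361
  v = (2 - (2)·-0.778 - (-4)·-0.750) / (7) = 0.079
  w = (0 - (-3)·-0.778 - (-4)·2.000) / (-8) = -0.708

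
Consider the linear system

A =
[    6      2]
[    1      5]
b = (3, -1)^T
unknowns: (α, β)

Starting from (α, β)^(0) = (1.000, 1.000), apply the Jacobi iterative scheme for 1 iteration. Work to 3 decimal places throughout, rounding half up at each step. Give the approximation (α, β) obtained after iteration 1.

(0.167, -0.400)

Iteration 1:
  α = (3 - (2)·1.000) / (6) = 0.167
  β = (-1 - (1)·1.000) / (5) = -0.400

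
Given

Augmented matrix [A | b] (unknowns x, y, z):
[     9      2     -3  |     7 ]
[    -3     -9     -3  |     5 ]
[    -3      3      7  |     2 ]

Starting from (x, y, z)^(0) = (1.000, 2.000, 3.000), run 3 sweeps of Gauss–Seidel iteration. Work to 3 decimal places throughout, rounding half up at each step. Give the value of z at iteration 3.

Iteration 1:
  x = (7 - (2)·2.000 - (-3)·3.000) / (9) = 1.333
  y = (5 - (-3)·1.333 - (-3)·3.000) / (-9) = -2.000
  z = (2 - (-3)·1.333 - (3)·-2.000) / (7) = 1.714
Iteration 2:
  x = (7 - (2)·-2.000 - (-3)·1.714) / (9) = 1.794
  y = (5 - (-3)·1.794 - (-3)·1.714) / (-9) = -1.725
  z = (2 - (-3)·1.794 - (3)·-1.725) / (7) = 1.794
Iteration 3:
  x = (7 - (2)·-1.725 - (-3)·1.794) / (9) = 1.759
  y = (5 - (-3)·1.759 - (-3)·1.794) / (-9) = -1.740
  z = (2 - (-3)·1.759 - (3)·-1.740) / (7) = 1.785

1.785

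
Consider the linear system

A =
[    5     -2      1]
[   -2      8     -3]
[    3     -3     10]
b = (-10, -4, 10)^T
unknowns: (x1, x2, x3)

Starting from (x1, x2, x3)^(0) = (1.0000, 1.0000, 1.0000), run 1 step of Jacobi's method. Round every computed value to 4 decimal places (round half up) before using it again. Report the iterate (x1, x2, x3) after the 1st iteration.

Iteration 1:
  x1 = (-10 - (-2)·1.0000 - (1)·1.0000) / (5) = -1.8000
  x2 = (-4 - (-2)·1.0000 - (-3)·1.0000) / (8) = 0.1250
  x3 = (10 - (3)·1.0000 - (-3)·1.0000) / (10) = 1.0000

(-1.8000, 0.1250, 1.0000)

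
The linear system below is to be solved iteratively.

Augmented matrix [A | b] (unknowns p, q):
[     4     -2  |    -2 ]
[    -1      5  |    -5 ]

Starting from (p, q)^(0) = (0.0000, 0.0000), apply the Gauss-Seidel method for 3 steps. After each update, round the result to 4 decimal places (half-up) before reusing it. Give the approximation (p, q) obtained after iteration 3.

Iteration 1:
  p = (-2 - (-2)·0.0000) / (4) = -0.5000
  q = (-5 - (-1)·-0.5000) / (5) = -1.1000
Iteration 2:
  p = (-2 - (-2)·-1.1000) / (4) = -1.0500
  q = (-5 - (-1)·-1.0500) / (5) = -1.2100
Iteration 3:
  p = (-2 - (-2)·-1.2100) / (4) = -1.1050
  q = (-5 - (-1)·-1.1050) / (5) = -1.2210

(-1.1050, -1.2210)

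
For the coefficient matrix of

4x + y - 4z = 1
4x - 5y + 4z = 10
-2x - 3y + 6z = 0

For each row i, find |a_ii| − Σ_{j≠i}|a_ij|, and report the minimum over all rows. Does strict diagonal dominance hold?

-3

row 1: |4| − (1+4) = -1
row 2: |-5| − (4+4) = -3
row 3: |6| − (2+3) = 1
minimum over rows = -3 → not strictly diagonally dominant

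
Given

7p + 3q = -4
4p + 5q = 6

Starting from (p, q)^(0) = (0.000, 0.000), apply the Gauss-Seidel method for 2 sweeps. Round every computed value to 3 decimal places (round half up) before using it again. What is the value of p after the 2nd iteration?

Iteration 1:
  p = (-4 - (3)·0.000) / (7) = -0.571
  q = (6 - (4)·-0.571) / (5) = 1.657
Iteration 2:
  p = (-4 - (3)·1.657) / (7) = -1.282
  q = (6 - (4)·-1.282) / (5) = 2.226

-1.282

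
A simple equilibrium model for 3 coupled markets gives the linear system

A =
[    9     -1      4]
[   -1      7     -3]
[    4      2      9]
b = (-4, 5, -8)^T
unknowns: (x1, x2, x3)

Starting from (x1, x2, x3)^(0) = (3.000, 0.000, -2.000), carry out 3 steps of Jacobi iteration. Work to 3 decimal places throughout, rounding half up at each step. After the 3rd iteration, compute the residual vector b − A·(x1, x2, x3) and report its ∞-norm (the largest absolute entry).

Iteration 1:
  x1 = (-4 - (-1)·0.000 - (4)·-2.000) / (9) = 0.444
  x2 = (5 - (-1)·3.000 - (-3)·-2.000) / (7) = 0.286
  x3 = (-8 - (4)·3.000 - (2)·0.000) / (9) = -2.222
Iteration 2:
  x1 = (-4 - (-1)·0.286 - (4)·-2.222) / (9) = 0.575
  x2 = (5 - (-1)·0.444 - (-3)·-2.222) / (7) = -0.175
  x3 = (-8 - (4)·0.444 - (2)·0.286) / (9) = -1.150
Iteration 3:
  x1 = (-4 - (-1)·-0.175 - (4)·-1.150) / (9) = 0.047
  x2 = (5 - (-1)·0.575 - (-3)·-1.150) / (7) = 0.304
  x3 = (-8 - (4)·0.575 - (2)·-0.175) / (9) = -1.106
Residual b − A·x = (0.305, -0.399, 1.158); ∞-norm = 1.158

1.158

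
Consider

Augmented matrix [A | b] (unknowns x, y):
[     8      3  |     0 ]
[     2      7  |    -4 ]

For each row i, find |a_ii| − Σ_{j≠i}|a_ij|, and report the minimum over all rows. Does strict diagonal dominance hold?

row 1: |8| − (3) = 5
row 2: |7| − (2) = 5
minimum over rows = 5 → strictly diagonally dominant (convergence guaranteed)

5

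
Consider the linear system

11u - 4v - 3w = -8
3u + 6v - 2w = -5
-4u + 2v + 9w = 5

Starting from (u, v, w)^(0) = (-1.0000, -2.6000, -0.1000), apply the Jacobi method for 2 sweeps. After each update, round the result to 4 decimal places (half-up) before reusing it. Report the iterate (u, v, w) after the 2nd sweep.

(-0.6727, 0.2463, -0.1185)

Iteration 1:
  u = (-8 - (-4)·-2.6000 - (-3)·-0.1000) / (11) = -1.7000
  v = (-5 - (3)·-1.0000 - (-2)·-0.1000) / (6) = -0.3667
  w = (5 - (-4)·-1.0000 - (2)·-2.6000) / (9) = 0.6889
Iteration 2:
  u = (-8 - (-4)·-0.3667 - (-3)·0.6889) / (11) = -0.6727
  v = (-5 - (3)·-1.7000 - (-2)·0.6889) / (6) = 0.2463
  w = (5 - (-4)·-1.7000 - (2)·-0.3667) / (9) = -0.1185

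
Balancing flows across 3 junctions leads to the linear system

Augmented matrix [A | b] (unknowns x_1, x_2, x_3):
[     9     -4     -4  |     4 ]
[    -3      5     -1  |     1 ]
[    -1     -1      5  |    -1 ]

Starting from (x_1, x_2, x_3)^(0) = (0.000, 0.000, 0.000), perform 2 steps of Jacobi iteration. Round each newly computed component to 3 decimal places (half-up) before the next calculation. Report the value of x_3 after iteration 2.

-0.071

Iteration 1:
  x_1 = (4 - (-4)·0.000 - (-4)·0.000) / (9) = 0.444
  x_2 = (1 - (-3)·0.000 - (-1)·0.000) / (5) = 0.200
  x_3 = (-1 - (-1)·0.000 - (-1)·0.000) / (5) = -0.200
Iteration 2:
  x_1 = (4 - (-4)·0.200 - (-4)·-0.200) / (9) = 0.444
  x_2 = (1 - (-3)·0.444 - (-1)·-0.200) / (5) = 0.426
  x_3 = (-1 - (-1)·0.444 - (-1)·0.200) / (5) = -0.071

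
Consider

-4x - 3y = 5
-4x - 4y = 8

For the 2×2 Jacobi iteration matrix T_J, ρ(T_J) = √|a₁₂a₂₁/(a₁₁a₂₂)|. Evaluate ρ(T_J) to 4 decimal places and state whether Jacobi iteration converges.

a₁₂a₂₁/(a₁₁a₂₂) = (-3)·(-4) / ((-4)·(-4)) = 0.750000
ρ = √|0.750000| = √0.750000 = 0.8660
ρ < 1, so Jacobi converges

0.8660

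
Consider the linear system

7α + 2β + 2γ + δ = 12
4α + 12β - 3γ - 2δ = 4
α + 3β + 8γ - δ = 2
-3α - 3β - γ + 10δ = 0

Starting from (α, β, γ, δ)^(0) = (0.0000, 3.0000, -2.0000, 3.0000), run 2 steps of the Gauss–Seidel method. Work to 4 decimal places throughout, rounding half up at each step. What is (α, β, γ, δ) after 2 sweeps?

Iteration 1:
  α = (12 - (2)·3.0000 - (2)·-2.0000 - (1)·3.0000) / (7) = 1.0000
  β = (4 - (4)·1.0000 - (-3)·-2.0000 - (-2)·3.0000) / (12) = 0.0000
  γ = (2 - (1)·1.0000 - (3)·0.0000 - (-1)·3.0000) / (8) = 0.5000
  δ = (0 - (-3)·1.0000 - (-3)·0.0000 - (-1)·0.5000) / (10) = 0.3500
Iteration 2:
  α = (12 - (2)·0.0000 - (2)·0.5000 - (1)·0.3500) / (7) = 1.5214
  β = (4 - (4)·1.5214 - (-3)·0.5000 - (-2)·0.3500) / (12) = 0.0095
  γ = (2 - (1)·1.5214 - (3)·0.0095 - (-1)·0.3500) / (8) = 0.1000
  δ = (0 - (-3)·1.5214 - (-3)·0.0095 - (-1)·0.1000) / (10) = 0.4693

(1.5214, 0.0095, 0.1000, 0.4693)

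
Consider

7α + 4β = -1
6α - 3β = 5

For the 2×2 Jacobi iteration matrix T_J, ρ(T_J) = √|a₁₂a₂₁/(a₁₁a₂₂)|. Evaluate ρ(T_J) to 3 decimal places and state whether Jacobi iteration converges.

1.069

a₁₂a₂₁/(a₁₁a₂₂) = (4)·(6) / ((7)·(-3)) = -1.142857
ρ = √|-1.142857| = √1.142857 = 1.069
ρ > 1, so Jacobi diverges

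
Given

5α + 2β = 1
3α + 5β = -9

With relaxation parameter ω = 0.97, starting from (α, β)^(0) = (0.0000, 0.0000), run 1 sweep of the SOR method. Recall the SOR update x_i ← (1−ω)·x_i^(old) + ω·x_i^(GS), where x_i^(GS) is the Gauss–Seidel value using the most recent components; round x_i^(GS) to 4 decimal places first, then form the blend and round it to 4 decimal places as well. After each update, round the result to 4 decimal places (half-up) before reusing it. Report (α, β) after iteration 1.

Iteration 1:
  α: GS value = (1 - (2)·0.0000) / (5) = 0.2000;  α ← (1−ω)·0.0000 + ω·0.2000 = 0.1940
  β: GS value = (-9 - (3)·0.1940) / (5) = -1.9164;  β ← (1−ω)·0.0000 + ω·-1.9164 = -1.8589

(0.1940, -1.8589)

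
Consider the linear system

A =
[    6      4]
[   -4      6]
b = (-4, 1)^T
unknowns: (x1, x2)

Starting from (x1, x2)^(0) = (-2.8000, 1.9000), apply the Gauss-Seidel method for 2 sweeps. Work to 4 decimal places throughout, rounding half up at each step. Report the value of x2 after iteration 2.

0.2210

Iteration 1:
  x1 = (-4 - (4)·1.9000) / (6) = -1.9333
  x2 = (1 - (-4)·-1.9333) / (6) = -1.1222
Iteration 2:
  x1 = (-4 - (4)·-1.1222) / (6) = 0.0815
  x2 = (1 - (-4)·0.0815) / (6) = 0.2210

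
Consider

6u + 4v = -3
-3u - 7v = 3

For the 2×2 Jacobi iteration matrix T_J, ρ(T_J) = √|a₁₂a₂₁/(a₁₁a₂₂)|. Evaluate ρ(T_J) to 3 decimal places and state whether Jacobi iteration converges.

0.535

a₁₂a₂₁/(a₁₁a₂₂) = (4)·(-3) / ((6)·(-7)) = 0.285714
ρ = √|0.285714| = √0.285714 = 0.535
ρ < 1, so Jacobi converges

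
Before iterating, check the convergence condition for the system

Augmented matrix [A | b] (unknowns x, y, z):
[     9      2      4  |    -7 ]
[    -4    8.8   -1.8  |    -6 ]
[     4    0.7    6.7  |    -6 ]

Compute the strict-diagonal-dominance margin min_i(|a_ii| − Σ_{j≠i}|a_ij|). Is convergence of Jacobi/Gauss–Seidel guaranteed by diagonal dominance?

2

row 1: |9| − (2+4) = 3
row 2: |8.8| − (4+1.8) = 3
row 3: |6.7| − (4+0.7) = 2
minimum over rows = 2 → strictly diagonally dominant (convergence guaranteed)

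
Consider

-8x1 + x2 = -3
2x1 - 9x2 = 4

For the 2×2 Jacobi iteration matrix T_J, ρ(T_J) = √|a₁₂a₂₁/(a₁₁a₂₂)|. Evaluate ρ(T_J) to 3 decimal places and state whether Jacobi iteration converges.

0.167

a₁₂a₂₁/(a₁₁a₂₂) = (1)·(2) / ((-8)·(-9)) = 0.027778
ρ = √|0.027778| = √0.027778 = 0.167
ρ < 1, so Jacobi converges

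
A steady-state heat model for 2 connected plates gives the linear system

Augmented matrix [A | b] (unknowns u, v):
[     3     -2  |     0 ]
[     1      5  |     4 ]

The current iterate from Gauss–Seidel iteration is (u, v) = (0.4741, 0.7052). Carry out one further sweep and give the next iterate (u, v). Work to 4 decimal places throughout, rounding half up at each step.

One sweep:
  u = (0 - (-2)·0.7052) / (3) = 0.4701
  v = (4 - (1)·0.4701) / (5) = 0.7060

(0.4701, 0.7060)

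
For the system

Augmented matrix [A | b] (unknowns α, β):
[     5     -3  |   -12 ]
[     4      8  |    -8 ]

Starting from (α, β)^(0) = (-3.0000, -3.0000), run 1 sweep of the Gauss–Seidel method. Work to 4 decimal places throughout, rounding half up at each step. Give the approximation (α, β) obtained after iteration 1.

Iteration 1:
  α = (-12 - (-3)·-3.0000) / (5) = -4.2000
  β = (-8 - (4)·-4.2000) / (8) = 1.1000

(-4.2000, 1.1000)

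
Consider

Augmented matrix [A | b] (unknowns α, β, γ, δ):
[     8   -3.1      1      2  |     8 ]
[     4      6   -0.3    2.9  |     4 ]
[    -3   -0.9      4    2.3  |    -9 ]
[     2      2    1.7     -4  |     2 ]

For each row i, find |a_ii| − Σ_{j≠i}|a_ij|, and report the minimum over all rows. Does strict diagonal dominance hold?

row 1: |8| − (3.1+1+2) = 1.9
row 2: |6| − (4+0.3+2.9) = -1.2
row 3: |4| − (3+0.9+2.3) = -2.2
row 4: |-4| − (2+2+1.7) = -1.7
minimum over rows = -2.2 → not strictly diagonally dominant

-2.2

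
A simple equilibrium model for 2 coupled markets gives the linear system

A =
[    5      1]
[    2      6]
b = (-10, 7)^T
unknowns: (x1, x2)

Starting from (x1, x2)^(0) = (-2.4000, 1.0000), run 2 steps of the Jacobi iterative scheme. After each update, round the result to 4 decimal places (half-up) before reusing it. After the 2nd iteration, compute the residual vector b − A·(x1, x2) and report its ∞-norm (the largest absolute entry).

0.3866

Iteration 1:
  x1 = (-10 - (1)·1.0000) / (5) = -2.2000
  x2 = (7 - (2)·-2.4000) / (6) = 1.9667
Iteration 2:
  x1 = (-10 - (1)·1.9667) / (5) = -2.3933
  x2 = (7 - (2)·-2.2000) / (6) = 1.9000
Residual b − A·x = (0.0665, 0.3866); ∞-norm = 0.3866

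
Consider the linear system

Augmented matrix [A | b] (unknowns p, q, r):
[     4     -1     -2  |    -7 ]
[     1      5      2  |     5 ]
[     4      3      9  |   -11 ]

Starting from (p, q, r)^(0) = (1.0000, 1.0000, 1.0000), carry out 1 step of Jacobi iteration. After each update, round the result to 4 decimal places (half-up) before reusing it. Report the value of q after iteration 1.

Iteration 1:
  p = (-7 - (-1)·1.0000 - (-2)·1.0000) / (4) = -1.0000
  q = (5 - (1)·1.0000 - (2)·1.0000) / (5) = 0.4000
  r = (-11 - (4)·1.0000 - (3)·1.0000) / (9) = -2.0000

0.4000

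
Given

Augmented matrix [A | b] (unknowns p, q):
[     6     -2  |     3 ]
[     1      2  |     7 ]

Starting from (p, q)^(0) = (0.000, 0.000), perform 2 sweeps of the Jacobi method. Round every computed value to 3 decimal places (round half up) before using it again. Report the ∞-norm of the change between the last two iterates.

Iteration 1:
  p = (3 - (-2)·0.000) / (6) = 0.500
  q = (7 - (1)·0.000) / (2) = 3.500
Iteration 2:
  p = (3 - (-2)·3.500) / (6) = 1.667
  q = (7 - (1)·0.500) / (2) = 3.250
Change: (1.167, -0.250) → max |·| = 1.167

1.167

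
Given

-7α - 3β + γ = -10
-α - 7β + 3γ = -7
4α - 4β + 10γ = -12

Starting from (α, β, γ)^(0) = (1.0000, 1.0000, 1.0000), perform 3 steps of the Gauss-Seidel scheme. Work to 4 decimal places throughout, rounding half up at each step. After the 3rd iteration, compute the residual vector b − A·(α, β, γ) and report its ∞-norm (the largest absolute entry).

0.5627

Iteration 1:
  α = (-10 - (-3)·1.0000 - (1)·1.0000) / (-7) = 1.1429
  β = (-7 - (-1)·1.1429 - (3)·1.0000) / (-7) = 1.2653
  γ = (-12 - (4)·1.1429 - (-4)·1.2653) / (10) = -1.1510
Iteration 2:
  α = (-10 - (-3)·1.2653 - (1)·-1.1510) / (-7) = 0.7219
  β = (-7 - (-1)·0.7219 - (3)·-1.1510) / (-7) = 0.4036
  γ = (-12 - (4)·0.7219 - (-4)·0.4036) / (10) = -1.3273
Iteration 3:
  α = (-10 - (-3)·0.4036 - (1)·-1.3273) / (-7) = 1.0660
  β = (-7 - (-1)·1.0660 - (3)·-1.3273) / (-7) = 0.2789
  γ = (-12 - (4)·1.0660 - (-4)·0.2789) / (10) = -1.5148
Residual b − A·x = (-0.1865, 0.5627, -0.0004); ∞-norm = 0.5627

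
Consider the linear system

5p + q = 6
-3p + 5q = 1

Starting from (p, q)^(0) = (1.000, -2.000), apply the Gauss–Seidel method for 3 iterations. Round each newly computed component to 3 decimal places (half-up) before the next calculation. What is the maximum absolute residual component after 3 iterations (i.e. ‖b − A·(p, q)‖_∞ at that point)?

0.046

Iteration 1:
  p = (6 - (1)·-2.000) / (5) = 1.600
  q = (1 - (-3)·1.600) / (5) = 1.160
Iteration 2:
  p = (6 - (1)·1.160) / (5) = 0.968
  q = (1 - (-3)·0.968) / (5) = 0.781
Iteration 3:
  p = (6 - (1)·0.781) / (5) = 1.044
  q = (1 - (-3)·1.044) / (5) = 0.826
Residual b − A·x = (-0.046, 0.002); ∞-norm = 0.046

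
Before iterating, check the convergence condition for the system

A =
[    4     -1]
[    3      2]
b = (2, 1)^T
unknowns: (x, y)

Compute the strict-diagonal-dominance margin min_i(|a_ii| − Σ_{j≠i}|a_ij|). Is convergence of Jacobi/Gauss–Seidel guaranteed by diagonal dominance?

row 1: |4| − (1) = 3
row 2: |2| − (3) = -1
minimum over rows = -1 → not strictly diagonally dominant

-1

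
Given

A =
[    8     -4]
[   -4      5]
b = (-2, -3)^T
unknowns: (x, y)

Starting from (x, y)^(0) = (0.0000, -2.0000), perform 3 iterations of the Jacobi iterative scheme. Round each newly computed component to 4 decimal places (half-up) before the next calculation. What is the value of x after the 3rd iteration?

Iteration 1:
  x = (-2 - (-4)·-2.0000) / (8) = -1.2500
  y = (-3 - (-4)·0.0000) / (5) = -0.6000
Iteration 2:
  x = (-2 - (-4)·-0.6000) / (8) = -0.5500
  y = (-3 - (-4)·-1.2500) / (5) = -1.6000
Iteration 3:
  x = (-2 - (-4)·-1.6000) / (8) = -1.0500
  y = (-3 - (-4)·-0.5500) / (5) = -1.0400

-1.0500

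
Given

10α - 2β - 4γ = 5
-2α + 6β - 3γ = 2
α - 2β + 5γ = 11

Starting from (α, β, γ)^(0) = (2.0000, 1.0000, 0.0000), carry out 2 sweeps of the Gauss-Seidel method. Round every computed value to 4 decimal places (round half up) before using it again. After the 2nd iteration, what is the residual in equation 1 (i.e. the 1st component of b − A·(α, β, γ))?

4.4472

Iteration 1:
  α = (5 - (-2)·1.0000 - (-4)·0.0000) / (10) = 0.7000
  β = (2 - (-2)·0.7000 - (-3)·0.0000) / (6) = 0.5667
  γ = (11 - (1)·0.7000 - (-2)·0.5667) / (5) = 2.2867
Iteration 2:
  α = (5 - (-2)·0.5667 - (-4)·2.2867) / (10) = 1.5280
  β = (2 - (-2)·1.5280 - (-3)·2.2867) / (6) = 1.9860
  γ = (11 - (1)·1.5280 - (-2)·1.9860) / (5) = 2.6888
Residual b − A·x = (4.4472, 1.2064, 0.0000)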